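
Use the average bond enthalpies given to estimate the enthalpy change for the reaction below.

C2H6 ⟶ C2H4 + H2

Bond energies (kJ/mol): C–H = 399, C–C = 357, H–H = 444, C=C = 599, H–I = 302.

ΔH ≈ +112 kJ

Bonds broken (reactants):
  C–C: 1 × 357 = 357
  C–H: 6 × 399 = 2394
  Σ(broken) = 2751 kJ
Bonds formed (products):
  C–H: 4 × 399 = 1596
  C=C: 1 × 599 = 599
  H–H: 1 × 444 = 444
  Σ(formed) = 2639 kJ
ΔH = Σ(broken) − Σ(formed) = 2751 − 2639 = +112 kJ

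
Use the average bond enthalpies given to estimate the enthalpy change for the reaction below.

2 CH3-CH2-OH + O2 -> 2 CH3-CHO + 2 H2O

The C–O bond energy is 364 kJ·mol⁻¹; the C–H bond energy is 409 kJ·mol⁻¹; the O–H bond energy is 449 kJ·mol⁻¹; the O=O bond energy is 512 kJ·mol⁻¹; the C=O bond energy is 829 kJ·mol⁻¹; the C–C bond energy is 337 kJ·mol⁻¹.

Bonds broken (reactants):
  C–C: 2 × 337 = 674
  C–H: 10 × 409 = 4090
  C–O: 2 × 364 = 728
  O–H: 2 × 449 = 898
  O=O: 1 × 512 = 512
  Σ(broken) = 6902 kJ
Bonds formed (products):
  C–C: 2 × 337 = 674
  C–H: 8 × 409 = 3272
  C=O: 2 × 829 = 1658
  O–H: 4 × 449 = 1796
  Σ(formed) = 7400 kJ
ΔH = Σ(broken) − Σ(formed) = 6902 − 7400 = −498 kJ

ΔH ≈ −498 kJ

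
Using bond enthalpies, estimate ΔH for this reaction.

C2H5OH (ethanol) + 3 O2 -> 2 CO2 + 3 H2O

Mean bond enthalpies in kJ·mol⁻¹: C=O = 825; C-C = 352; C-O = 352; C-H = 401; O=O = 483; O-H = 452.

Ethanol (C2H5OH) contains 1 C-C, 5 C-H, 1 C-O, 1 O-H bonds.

ΔH ≈ −1402 kJ

Bonds broken (reactants):
  C-C: 1 × 352 = 352
  C-H: 5 × 401 = 2005
  C-O: 1 × 352 = 352
  O-H: 1 × 452 = 452
  O=O: 3 × 483 = 1449
  Σ(broken) = 4610 kJ
Bonds formed (products):
  C=O: 4 × 825 = 3300
  O-H: 6 × 452 = 2712
  Σ(formed) = 6012 kJ
ΔH = Σ(broken) − Σ(formed) = 4610 − 6012 = −1402 kJ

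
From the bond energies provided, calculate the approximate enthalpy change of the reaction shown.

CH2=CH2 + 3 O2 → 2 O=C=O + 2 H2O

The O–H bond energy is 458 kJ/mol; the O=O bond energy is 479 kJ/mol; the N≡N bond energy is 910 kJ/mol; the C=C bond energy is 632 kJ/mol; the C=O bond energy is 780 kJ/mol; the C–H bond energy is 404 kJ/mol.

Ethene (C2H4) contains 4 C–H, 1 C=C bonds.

ΔH ≈ −1267 kJ

Bonds broken (reactants):
  C–H: 4 × 404 = 1616
  C=C: 1 × 632 = 632
  O=O: 3 × 479 = 1437
  Σ(broken) = 3685 kJ
Bonds formed (products):
  C=O: 4 × 780 = 3120
  O–H: 4 × 458 = 1832
  Σ(formed) = 4952 kJ
ΔH = Σ(broken) − Σ(formed) = 3685 − 4952 = −1267 kJ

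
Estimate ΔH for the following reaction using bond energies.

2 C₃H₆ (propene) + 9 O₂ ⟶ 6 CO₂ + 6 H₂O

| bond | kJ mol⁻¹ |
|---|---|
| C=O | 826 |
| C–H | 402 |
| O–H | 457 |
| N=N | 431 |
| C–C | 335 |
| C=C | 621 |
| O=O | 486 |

ΔH ≈ −4286 kJ

Bonds broken (reactants):
  C–C: 2 × 335 = 670
  C–H: 12 × 402 = 4824
  C=C: 2 × 621 = 1242
  O=O: 9 × 486 = 4374
  Σ(broken) = 11110 kJ
Bonds formed (products):
  C=O: 12 × 826 = 9912
  O–H: 12 × 457 = 5484
  Σ(formed) = 15396 kJ
ΔH = Σ(broken) − Σ(formed) = 11110 − 15396 = −4286 kJ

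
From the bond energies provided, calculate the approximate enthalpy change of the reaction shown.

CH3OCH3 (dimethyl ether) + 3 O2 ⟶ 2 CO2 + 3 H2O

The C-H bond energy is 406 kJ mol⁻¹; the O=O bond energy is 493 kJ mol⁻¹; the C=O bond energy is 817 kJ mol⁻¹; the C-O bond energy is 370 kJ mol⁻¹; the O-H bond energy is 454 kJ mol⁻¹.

ΔH ≈ −1337 kJ

Bonds broken (reactants):
  C-H: 6 × 406 = 2436
  C-O: 2 × 370 = 740
  O=O: 3 × 493 = 1479
  Σ(broken) = 4655 kJ
Bonds formed (products):
  C=O: 4 × 817 = 3268
  O-H: 6 × 454 = 2724
  Σ(formed) = 5992 kJ
ΔH = Σ(broken) − Σ(formed) = 4655 − 5992 = −1337 kJ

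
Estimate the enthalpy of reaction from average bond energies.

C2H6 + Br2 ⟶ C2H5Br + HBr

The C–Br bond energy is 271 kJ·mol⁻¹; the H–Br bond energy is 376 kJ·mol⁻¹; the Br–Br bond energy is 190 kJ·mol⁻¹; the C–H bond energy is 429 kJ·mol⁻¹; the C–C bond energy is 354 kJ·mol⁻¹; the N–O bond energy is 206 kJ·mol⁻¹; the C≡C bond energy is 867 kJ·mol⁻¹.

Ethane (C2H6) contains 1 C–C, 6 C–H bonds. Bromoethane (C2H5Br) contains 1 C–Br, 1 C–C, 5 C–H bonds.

Bonds broken (reactants):
  Br–Br: 1 × 190 = 190
  C–C: 1 × 354 = 354
  C–H: 6 × 429 = 2574
  Σ(broken) = 3118 kJ
Bonds formed (products):
  C–Br: 1 × 271 = 271
  C–C: 1 × 354 = 354
  C–H: 5 × 429 = 2145
  H–Br: 1 × 376 = 376
  Σ(formed) = 3146 kJ
ΔH = Σ(broken) − Σ(formed) = 3118 − 3146 = −28 kJ

ΔH ≈ −28 kJ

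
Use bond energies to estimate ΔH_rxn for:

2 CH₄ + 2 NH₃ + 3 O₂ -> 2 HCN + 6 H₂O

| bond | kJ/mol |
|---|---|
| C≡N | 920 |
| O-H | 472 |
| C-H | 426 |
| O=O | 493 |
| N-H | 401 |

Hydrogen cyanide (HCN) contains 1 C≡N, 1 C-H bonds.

ΔH ≈ −1063 kJ

Bonds broken (reactants):
  C-H: 8 × 426 = 3408
  N-H: 6 × 401 = 2406
  O=O: 3 × 493 = 1479
  Σ(broken) = 7293 kJ
Bonds formed (products):
  C≡N: 2 × 920 = 1840
  C-H: 2 × 426 = 852
  O-H: 12 × 472 = 5664
  Σ(formed) = 8356 kJ
ΔH = Σ(broken) − Σ(formed) = 7293 − 8356 = −1063 kJ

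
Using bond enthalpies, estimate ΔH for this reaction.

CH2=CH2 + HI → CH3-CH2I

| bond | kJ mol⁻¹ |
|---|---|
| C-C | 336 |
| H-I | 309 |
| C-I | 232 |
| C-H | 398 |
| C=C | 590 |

Bonds broken (reactants):
  C-H: 4 × 398 = 1592
  C=C: 1 × 590 = 590
  H-I: 1 × 309 = 309
  Σ(broken) = 2491 kJ
Bonds formed (products):
  C-C: 1 × 336 = 336
  C-H: 5 × 398 = 1990
  C-I: 1 × 232 = 232
  Σ(formed) = 2558 kJ
ΔH = Σ(broken) − Σ(formed) = 2491 − 2558 = −67 kJ

ΔH ≈ −67 kJ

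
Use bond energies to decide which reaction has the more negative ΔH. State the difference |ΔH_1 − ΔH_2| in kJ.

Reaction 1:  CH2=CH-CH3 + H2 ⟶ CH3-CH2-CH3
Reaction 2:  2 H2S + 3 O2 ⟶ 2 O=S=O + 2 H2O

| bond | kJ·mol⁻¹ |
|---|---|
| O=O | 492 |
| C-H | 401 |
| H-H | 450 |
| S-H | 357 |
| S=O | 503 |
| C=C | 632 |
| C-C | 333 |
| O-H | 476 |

Reaction 1:
  Bonds broken (reactants):
    C-C: 1 × 333 = 333
    C-H: 6 × 401 = 2406
    C=C: 1 × 632 = 632
    H-H: 1 × 450 = 450
    Σ(broken) = 3821 kJ
  Bonds formed (products):
    C-C: 2 × 333 = 666
    C-H: 8 × 401 = 3208
    Σ(formed) = 3874 kJ
  ΔH_1 = 3821 − 3874 = −53 kJ
Reaction 2:
  Bonds broken (reactants):
    O=O: 3 × 492 = 1476
    S-H: 4 × 357 = 1428
    Σ(broken) = 2904 kJ
  Bonds formed (products):
    O-H: 4 × 476 = 1904
    S=O: 4 × 503 = 2012
    Σ(formed) = 3916 kJ
  ΔH_2 = 2904 − 3916 = −1012 kJ
ΔH_1 − ΔH_2 = +959 kJ, so reaction 2 has the more negative ΔH; |ΔH_1 − ΔH_2| = 959 kJ.

Reaction 2, by 959 kJ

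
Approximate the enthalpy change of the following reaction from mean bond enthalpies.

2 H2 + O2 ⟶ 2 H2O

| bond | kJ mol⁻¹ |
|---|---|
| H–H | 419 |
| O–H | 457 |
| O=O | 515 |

ΔH ≈ −475 kJ

Bonds broken (reactants):
  H–H: 2 × 419 = 838
  O=O: 1 × 515 = 515
  Σ(broken) = 1353 kJ
Bonds formed (products):
  O–H: 4 × 457 = 1828
  Σ(formed) = 1828 kJ
ΔH = Σ(broken) − Σ(formed) = 1353 − 1828 = −475 kJ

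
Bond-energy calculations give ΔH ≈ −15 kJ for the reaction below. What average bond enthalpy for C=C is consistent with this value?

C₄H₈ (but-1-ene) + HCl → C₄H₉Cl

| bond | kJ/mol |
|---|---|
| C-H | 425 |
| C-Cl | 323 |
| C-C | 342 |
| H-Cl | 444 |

D(C=C) ≈ 631 kJ/mol

Let D be the C=C bond energy.
Σ(broken) = 2×342 + 8×425 + 1×D + 1×444 = 4528 + D
Σ(formed) = 3×342 + 1×323 + 9×425 = 5174
ΔH = Σ(broken) − Σ(formed) = (4528 + D) − (5174) = −646 + D
Setting this equal to −15 kJ gives D = 631 kJ/mol.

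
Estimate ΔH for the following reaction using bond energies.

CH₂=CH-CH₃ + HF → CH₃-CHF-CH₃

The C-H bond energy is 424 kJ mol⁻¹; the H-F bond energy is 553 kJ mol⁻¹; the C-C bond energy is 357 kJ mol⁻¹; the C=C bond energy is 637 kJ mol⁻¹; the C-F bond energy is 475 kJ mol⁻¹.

Bonds broken (reactants):
  C-C: 1 × 357 = 357
  C-H: 6 × 424 = 2544
  C=C: 1 × 637 = 637
  H-F: 1 × 553 = 553
  Σ(broken) = 4091 kJ
Bonds formed (products):
  C-C: 2 × 357 = 714
  C-F: 1 × 475 = 475
  C-H: 7 × 424 = 2968
  Σ(formed) = 4157 kJ
ΔH = Σ(broken) − Σ(formed) = 4091 − 4157 = −66 kJ

ΔH ≈ −66 kJ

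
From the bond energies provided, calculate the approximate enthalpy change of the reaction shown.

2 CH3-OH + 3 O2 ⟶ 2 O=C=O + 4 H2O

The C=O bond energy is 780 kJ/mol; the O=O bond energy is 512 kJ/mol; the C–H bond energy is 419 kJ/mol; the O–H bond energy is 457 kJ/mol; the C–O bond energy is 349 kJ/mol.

Bonds broken (reactants):
  C–H: 6 × 419 = 2514
  C–O: 2 × 349 = 698
  O–H: 2 × 457 = 914
  O=O: 3 × 512 = 1536
  Σ(broken) = 5662 kJ
Bonds formed (products):
  C=O: 4 × 780 = 3120
  O–H: 8 × 457 = 3656
  Σ(formed) = 6776 kJ
ΔH = Σ(broken) − Σ(formed) = 5662 − 6776 = −1114 kJ

ΔH ≈ −1114 kJ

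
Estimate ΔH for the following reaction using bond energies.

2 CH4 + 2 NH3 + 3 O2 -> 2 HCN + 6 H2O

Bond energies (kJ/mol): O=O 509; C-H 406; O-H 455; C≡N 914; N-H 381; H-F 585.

Bonds broken (reactants):
  C-H: 8 × 406 = 3248
  N-H: 6 × 381 = 2286
  O=O: 3 × 509 = 1527
  Σ(broken) = 7061 kJ
Bonds formed (products):
  C≡N: 2 × 914 = 1828
  C-H: 2 × 406 = 812
  O-H: 12 × 455 = 5460
  Σ(formed) = 8100 kJ
ΔH = Σ(broken) − Σ(formed) = 7061 − 8100 = −1039 kJ

ΔH ≈ −1039 kJ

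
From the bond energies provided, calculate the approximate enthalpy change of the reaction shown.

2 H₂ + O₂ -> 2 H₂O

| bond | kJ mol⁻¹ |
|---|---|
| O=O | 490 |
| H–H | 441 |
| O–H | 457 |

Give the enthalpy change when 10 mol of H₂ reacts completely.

ΔH = −2280 kJ

Bonds broken (reactants):
  H–H: 2 × 441 = 882
  O=O: 1 × 490 = 490
  Σ(broken) = 1372 kJ
Bonds formed (products):
  O–H: 4 × 457 = 1828
  Σ(formed) = 1828 kJ
ΔH = Σ(broken) − Σ(formed) = 1372 − 1828 = −456 kJ
For 5× the reaction as written: 5 × (−456) = −2280 kJ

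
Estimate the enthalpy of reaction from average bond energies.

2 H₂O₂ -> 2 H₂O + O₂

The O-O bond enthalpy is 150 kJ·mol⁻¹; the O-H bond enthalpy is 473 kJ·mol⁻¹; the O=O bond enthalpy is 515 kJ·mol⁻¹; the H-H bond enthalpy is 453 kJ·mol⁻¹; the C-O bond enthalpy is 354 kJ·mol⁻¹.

ΔH ≈ −215 kJ

Bonds broken (reactants):
  O-H: 4 × 473 = 1892
  O-O: 2 × 150 = 300
  Σ(broken) = 2192 kJ
Bonds formed (products):
  O-H: 4 × 473 = 1892
  O=O: 1 × 515 = 515
  Σ(formed) = 2407 kJ
ΔH = Σ(broken) − Σ(formed) = 2192 − 2407 = −215 kJ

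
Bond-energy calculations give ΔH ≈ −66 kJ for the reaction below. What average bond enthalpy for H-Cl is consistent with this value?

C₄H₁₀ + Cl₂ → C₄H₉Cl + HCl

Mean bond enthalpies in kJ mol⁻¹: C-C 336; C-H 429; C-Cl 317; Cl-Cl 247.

Let D be the H-Cl bond energy.
Σ(broken) = 3×336 + 10×429 + 1×247 = 5545
Σ(formed) = 3×336 + 1×317 + 9×429 + 1×D = 5186 + D
ΔH = Σ(broken) − Σ(formed) = (5545) − (5186 + D) = +359 − D
Setting this equal to −66 kJ gives D = 425 kJ/mol.

D(H-Cl) ≈ 425 kJ/mol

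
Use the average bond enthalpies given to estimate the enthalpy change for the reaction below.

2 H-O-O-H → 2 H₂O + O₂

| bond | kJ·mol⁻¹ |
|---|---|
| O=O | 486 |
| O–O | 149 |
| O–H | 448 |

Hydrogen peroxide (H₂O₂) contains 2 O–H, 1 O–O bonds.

Bonds broken (reactants):
  O–H: 4 × 448 = 1792
  O–O: 2 × 149 = 298
  Σ(broken) = 2090 kJ
Bonds formed (products):
  O–H: 4 × 448 = 1792
  O=O: 1 × 486 = 486
  Σ(formed) = 2278 kJ
ΔH = Σ(broken) − Σ(formed) = 2090 − 2278 = −188 kJ

ΔH ≈ −188 kJ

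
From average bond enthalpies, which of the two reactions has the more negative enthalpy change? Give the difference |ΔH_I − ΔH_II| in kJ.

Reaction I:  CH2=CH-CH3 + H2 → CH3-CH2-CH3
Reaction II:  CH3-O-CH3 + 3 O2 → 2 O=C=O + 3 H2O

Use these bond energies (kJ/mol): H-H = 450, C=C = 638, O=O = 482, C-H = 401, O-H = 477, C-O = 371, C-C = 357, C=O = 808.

Reaction I:
  Bonds broken (reactants):
    C-C: 1 × 357 = 357
    C-H: 6 × 401 = 2406
    C=C: 1 × 638 = 638
    H-H: 1 × 450 = 450
    Σ(broken) = 3851 kJ
  Bonds formed (products):
    C-C: 2 × 357 = 714
    C-H: 8 × 401 = 3208
    Σ(formed) = 3922 kJ
  ΔH_I = 3851 − 3922 = −71 kJ
Reaction II:
  Bonds broken (reactants):
    C-H: 6 × 401 = 2406
    C-O: 2 × 371 = 742
    O=O: 3 × 482 = 1446
    Σ(broken) = 4594 kJ
  Bonds formed (products):
    C=O: 4 × 808 = 3232
    O-H: 6 × 477 = 2862
    Σ(formed) = 6094 kJ
  ΔH_II = 4594 − 6094 = −1500 kJ
ΔH_I − ΔH_II = +1429 kJ, so reaction II has the more negative ΔH; |ΔH_I − ΔH_II| = 1429 kJ.

Reaction II, by 1429 kJ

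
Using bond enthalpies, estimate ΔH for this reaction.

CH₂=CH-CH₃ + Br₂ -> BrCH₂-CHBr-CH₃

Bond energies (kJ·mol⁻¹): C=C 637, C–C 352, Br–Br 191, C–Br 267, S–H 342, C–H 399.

ΔH ≈ −58 kJ

Bonds broken (reactants):
  Br–Br: 1 × 191 = 191
  C–C: 1 × 352 = 352
  C–H: 6 × 399 = 2394
  C=C: 1 × 637 = 637
  Σ(broken) = 3574 kJ
Bonds formed (products):
  C–Br: 2 × 267 = 534
  C–C: 2 × 352 = 704
  C–H: 6 × 399 = 2394
  Σ(formed) = 3632 kJ
ΔH = Σ(broken) − Σ(formed) = 3574 − 3632 = −58 kJ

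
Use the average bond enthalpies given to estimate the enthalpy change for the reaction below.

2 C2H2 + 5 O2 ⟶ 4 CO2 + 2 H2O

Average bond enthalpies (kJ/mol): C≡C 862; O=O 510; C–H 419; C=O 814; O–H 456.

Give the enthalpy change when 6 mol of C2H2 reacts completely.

ΔH = −7158 kJ

Bonds broken (reactants):
  C≡C: 2 × 862 = 1724
  C–H: 4 × 419 = 1676
  O=O: 5 × 510 = 2550
  Σ(broken) = 5950 kJ
Bonds formed (products):
  C=O: 8 × 814 = 6512
  O–H: 4 × 456 = 1824
  Σ(formed) = 8336 kJ
ΔH = Σ(broken) − Σ(formed) = 5950 − 8336 = −2386 kJ
For 3× the reaction as written: 3 × (−2386) = −7158 kJ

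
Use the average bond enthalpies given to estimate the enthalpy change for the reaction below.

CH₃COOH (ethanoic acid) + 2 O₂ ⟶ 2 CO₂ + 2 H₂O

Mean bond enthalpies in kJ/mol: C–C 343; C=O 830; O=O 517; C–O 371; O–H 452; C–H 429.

Bonds broken (reactants):
  C–C: 1 × 343 = 343
  C–H: 3 × 429 = 1287
  C–O: 1 × 371 = 371
  C=O: 1 × 830 = 830
  O–H: 1 × 452 = 452
  O=O: 2 × 517 = 1034
  Σ(broken) = 4317 kJ
Bonds formed (products):
  C=O: 4 × 830 = 3320
  O–H: 4 × 452 = 1808
  Σ(formed) = 5128 kJ
ΔH = Σ(broken) − Σ(formed) = 4317 − 5128 = −811 kJ

ΔH ≈ −811 kJ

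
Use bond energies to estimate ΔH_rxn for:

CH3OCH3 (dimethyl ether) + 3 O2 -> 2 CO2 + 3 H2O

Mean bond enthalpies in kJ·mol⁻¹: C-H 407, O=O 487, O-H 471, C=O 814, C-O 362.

Bonds broken (reactants):
  C-H: 6 × 407 = 2442
  C-O: 2 × 362 = 724
  O=O: 3 × 487 = 1461
  Σ(broken) = 4627 kJ
Bonds formed (products):
  C=O: 4 × 814 = 3256
  O-H: 6 × 471 = 2826
  Σ(formed) = 6082 kJ
ΔH = Σ(broken) − Σ(formed) = 4627 − 6082 = −1455 kJ

ΔH ≈ −1455 kJ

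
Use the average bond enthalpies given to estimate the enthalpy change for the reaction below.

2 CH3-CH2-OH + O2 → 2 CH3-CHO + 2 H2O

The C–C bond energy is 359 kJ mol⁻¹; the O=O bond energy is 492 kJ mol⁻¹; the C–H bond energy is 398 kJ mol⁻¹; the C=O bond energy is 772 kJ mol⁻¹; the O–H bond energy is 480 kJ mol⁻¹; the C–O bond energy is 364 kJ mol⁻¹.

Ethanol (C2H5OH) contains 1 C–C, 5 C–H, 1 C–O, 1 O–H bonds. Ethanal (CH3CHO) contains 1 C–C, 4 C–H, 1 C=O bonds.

ΔH ≈ −488 kJ

Bonds broken (reactants):
  C–C: 2 × 359 = 718
  C–H: 10 × 398 = 3980
  C–O: 2 × 364 = 728
  O–H: 2 × 480 = 960
  O=O: 1 × 492 = 492
  Σ(broken) = 6878 kJ
Bonds formed (products):
  C–C: 2 × 359 = 718
  C–H: 8 × 398 = 3184
  C=O: 2 × 772 = 1544
  O–H: 4 × 480 = 1920
  Σ(formed) = 7366 kJ
ΔH = Σ(broken) − Σ(formed) = 6878 − 7366 = −488 kJ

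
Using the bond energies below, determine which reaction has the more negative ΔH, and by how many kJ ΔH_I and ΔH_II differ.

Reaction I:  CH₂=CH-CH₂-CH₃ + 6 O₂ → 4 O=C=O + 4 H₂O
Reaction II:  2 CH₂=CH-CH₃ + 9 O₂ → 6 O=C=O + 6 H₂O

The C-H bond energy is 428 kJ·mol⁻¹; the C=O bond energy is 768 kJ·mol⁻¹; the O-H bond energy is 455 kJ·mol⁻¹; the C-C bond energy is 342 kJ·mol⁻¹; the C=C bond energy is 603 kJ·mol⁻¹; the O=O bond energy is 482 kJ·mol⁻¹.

Reaction I:
  Bonds broken (reactants):
    C-C: 2 × 342 = 684
    C-H: 8 × 428 = 3424
    C=C: 1 × 603 = 603
    O=O: 6 × 482 = 2892
    Σ(broken) = 7603 kJ
  Bonds formed (products):
    C=O: 8 × 768 = 6144
    O-H: 8 × 455 = 3640
    Σ(formed) = 9784 kJ
  ΔH_I = 7603 − 9784 = −2181 kJ
Reaction II:
  Bonds broken (reactants):
    C-C: 2 × 342 = 684
    C-H: 12 × 428 = 5136
    C=C: 2 × 603 = 1206
    O=O: 9 × 482 = 4338
    Σ(broken) = 11364 kJ
  Bonds formed (products):
    C=O: 12 × 768 = 9216
    O-H: 12 × 455 = 5460
    Σ(formed) = 14676 kJ
  ΔH_II = 11364 − 14676 = −3312 kJ
ΔH_I − ΔH_II = +1131 kJ, so reaction II has the more negative ΔH; |ΔH_I − ΔH_II| = 1131 kJ.

Reaction II, by 1131 kJ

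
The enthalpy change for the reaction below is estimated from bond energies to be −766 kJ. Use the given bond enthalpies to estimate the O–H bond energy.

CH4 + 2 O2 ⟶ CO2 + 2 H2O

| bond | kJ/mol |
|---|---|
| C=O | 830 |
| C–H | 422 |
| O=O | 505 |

Let D be the O–H bond energy.
Σ(broken) = 4×422 + 2×505 = 2698
Σ(formed) = 2×830 + 4×D = 1660 + 4D
ΔH = Σ(broken) − Σ(formed) = (2698) − (1660 + 4D) = +1038 − 4D
Setting this equal to −766 kJ gives 4D = 1804, so D = 451 kJ/mol.

D(O–H) ≈ 451 kJ/mol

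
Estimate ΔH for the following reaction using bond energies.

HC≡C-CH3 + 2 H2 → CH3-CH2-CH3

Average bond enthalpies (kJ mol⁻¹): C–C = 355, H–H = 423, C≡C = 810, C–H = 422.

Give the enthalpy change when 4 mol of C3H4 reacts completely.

Bonds broken (reactants):
  C≡C: 1 × 810 = 810
  C–C: 1 × 355 = 355
  C–H: 4 × 422 = 1688
  H–H: 2 × 423 = 846
  Σ(broken) = 3699 kJ
Bonds formed (products):
  C–C: 2 × 355 = 710
  C–H: 8 × 422 = 3376
  Σ(formed) = 4086 kJ
ΔH = Σ(broken) − Σ(formed) = 3699 − 4086 = −387 kJ
For 4× the reaction as written: 4 × (−387) = −1548 kJ

ΔH = −1548 kJ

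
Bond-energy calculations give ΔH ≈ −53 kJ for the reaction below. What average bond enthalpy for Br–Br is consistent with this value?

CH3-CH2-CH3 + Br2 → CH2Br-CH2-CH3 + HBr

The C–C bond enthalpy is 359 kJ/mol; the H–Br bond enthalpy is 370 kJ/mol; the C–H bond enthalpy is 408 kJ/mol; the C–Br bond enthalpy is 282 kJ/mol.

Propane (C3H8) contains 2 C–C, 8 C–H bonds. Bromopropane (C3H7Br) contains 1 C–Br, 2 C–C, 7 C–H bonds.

D(Br–Br) ≈ 191 kJ/mol

Let D be the Br–Br bond energy.
Σ(broken) = 1×D + 2×359 + 8×408 = 3982 + D
Σ(formed) = 1×282 + 2×359 + 7×408 + 1×370 = 4226
ΔH = Σ(broken) − Σ(formed) = (3982 + D) − (4226) = −244 + D
Setting this equal to −53 kJ gives D = 191 kJ/mol.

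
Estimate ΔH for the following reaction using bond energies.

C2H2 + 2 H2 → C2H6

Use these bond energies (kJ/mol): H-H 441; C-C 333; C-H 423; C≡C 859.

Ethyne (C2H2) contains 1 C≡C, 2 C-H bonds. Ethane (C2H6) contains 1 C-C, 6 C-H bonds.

ΔH ≈ −284 kJ

Bonds broken (reactants):
  C≡C: 1 × 859 = 859
  C-H: 2 × 423 = 846
  H-H: 2 × 441 = 882
  Σ(broken) = 2587 kJ
Bonds formed (products):
  C-C: 1 × 333 = 333
  C-H: 6 × 423 = 2538
  Σ(formed) = 2871 kJ
ΔH = Σ(broken) − Σ(formed) = 2587 − 2871 = −284 kJ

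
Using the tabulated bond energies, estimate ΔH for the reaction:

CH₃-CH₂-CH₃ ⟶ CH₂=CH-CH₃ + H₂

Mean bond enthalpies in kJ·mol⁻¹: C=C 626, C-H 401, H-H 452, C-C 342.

Bonds broken (reactants):
  C-C: 2 × 342 = 684
  C-H: 8 × 401 = 3208
  Σ(broken) = 3892 kJ
Bonds formed (products):
  C-C: 1 × 342 = 342
  C-H: 6 × 401 = 2406
  C=C: 1 × 626 = 626
  H-H: 1 × 452 = 452
  Σ(formed) = 3826 kJ
ΔH = Σ(broken) − Σ(formed) = 3892 − 3826 = +66 kJ

ΔH ≈ +66 kJ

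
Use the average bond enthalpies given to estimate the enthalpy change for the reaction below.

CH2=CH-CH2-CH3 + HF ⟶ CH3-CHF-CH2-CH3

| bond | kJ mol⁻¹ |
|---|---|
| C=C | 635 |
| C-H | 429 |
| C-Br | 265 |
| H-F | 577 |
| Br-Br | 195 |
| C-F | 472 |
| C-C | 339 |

Bonds broken (reactants):
  C-C: 2 × 339 = 678
  C-H: 8 × 429 = 3432
  C=C: 1 × 635 = 635
  H-F: 1 × 577 = 577
  Σ(broken) = 5322 kJ
Bonds formed (products):
  C-C: 3 × 339 = 1017
  C-F: 1 × 472 = 472
  C-H: 9 × 429 = 3861
  Σ(formed) = 5350 kJ
ΔH = Σ(broken) − Σ(formed) = 5322 − 5350 = −28 kJ

ΔH ≈ −28 kJ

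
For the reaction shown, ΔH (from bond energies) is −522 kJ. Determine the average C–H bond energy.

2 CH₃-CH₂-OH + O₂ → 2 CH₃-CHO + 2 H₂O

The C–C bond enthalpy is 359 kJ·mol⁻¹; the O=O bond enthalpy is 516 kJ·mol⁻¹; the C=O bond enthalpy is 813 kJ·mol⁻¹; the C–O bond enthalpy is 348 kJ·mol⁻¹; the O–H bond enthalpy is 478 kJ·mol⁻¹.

Let D be the C–H bond energy.
Σ(broken) = 2×359 + 10×D + 2×348 + 2×478 + 1×516 = 2886 + 10D
Σ(formed) = 2×359 + 8×D + 2×813 + 4×478 = 4256 + 8D
ΔH = Σ(broken) − Σ(formed) = (2886 + 10D) − (4256 + 8D) = −1370 + 2D
Setting this equal to −522 kJ gives 2D = 848, so D = 424 kJ/mol.

D(C–H) ≈ 424 kJ/mol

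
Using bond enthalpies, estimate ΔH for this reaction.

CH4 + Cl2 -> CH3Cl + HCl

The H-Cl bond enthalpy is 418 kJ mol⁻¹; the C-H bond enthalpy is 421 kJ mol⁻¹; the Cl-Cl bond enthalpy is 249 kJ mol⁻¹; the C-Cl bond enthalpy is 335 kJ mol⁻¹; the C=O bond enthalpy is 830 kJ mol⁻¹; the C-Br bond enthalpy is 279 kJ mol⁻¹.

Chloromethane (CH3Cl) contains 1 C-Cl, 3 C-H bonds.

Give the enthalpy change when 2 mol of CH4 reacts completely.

Bonds broken (reactants):
  C-H: 4 × 421 = 1684
  Cl-Cl: 1 × 249 = 249
  Σ(broken) = 1933 kJ
Bonds formed (products):
  C-Cl: 1 × 335 = 335
  C-H: 3 × 421 = 1263
  H-Cl: 1 × 418 = 418
  Σ(formed) = 2016 kJ
ΔH = Σ(broken) − Σ(formed) = 1933 − 2016 = −83 kJ
For 2× the reaction as written: 2 × (−83) = −166 kJ

ΔH = −166 kJ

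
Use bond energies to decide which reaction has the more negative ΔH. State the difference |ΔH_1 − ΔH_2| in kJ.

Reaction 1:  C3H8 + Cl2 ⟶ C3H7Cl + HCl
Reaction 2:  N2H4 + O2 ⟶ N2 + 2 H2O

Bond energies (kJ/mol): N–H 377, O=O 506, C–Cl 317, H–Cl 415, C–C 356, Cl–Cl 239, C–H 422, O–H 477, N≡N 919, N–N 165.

Reaction 2, by 577 kJ

Reaction 1:
  Bonds broken (reactants):
    C–C: 2 × 356 = 712
    C–H: 8 × 422 = 3376
    Cl–Cl: 1 × 239 = 239
    Σ(broken) = 4327 kJ
  Bonds formed (products):
    C–C: 2 × 356 = 712
    C–Cl: 1 × 317 = 317
    C–H: 7 × 422 = 2954
    H–Cl: 1 × 415 = 415
    Σ(formed) = 4398 kJ
  ΔH_1 = 4327 − 4398 = −71 kJ
Reaction 2:
  Bonds broken (reactants):
    N–H: 4 × 377 = 1508
    N–N: 1 × 165 = 165
    O=O: 1 × 506 = 506
    Σ(broken) = 2179 kJ
  Bonds formed (products):
    N≡N: 1 × 919 = 919
    O–H: 4 × 477 = 1908
    Σ(formed) = 2827 kJ
  ΔH_2 = 2179 − 2827 = −648 kJ
ΔH_1 − ΔH_2 = +577 kJ, so reaction 2 has the more negative ΔH; |ΔH_1 − ΔH_2| = 577 kJ.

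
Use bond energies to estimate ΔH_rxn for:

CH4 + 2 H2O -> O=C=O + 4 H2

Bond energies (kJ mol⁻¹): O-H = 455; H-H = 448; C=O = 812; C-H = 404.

ΔH ≈ +20 kJ

Bonds broken (reactants):
  C-H: 4 × 404 = 1616
  O-H: 4 × 455 = 1820
  Σ(broken) = 3436 kJ
Bonds formed (products):
  C=O: 2 × 812 = 1624
  H-H: 4 × 448 = 1792
  Σ(formed) = 3416 kJ
ΔH = Σ(broken) − Σ(formed) = 3436 − 3416 = +20 kJ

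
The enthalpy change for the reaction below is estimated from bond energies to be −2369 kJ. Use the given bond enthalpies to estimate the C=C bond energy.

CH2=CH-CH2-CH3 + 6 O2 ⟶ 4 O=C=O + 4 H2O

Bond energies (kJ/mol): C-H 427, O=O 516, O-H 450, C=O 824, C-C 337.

D(C=C) ≈ 637 kJ/mol

Let D be the C=C bond energy.
Σ(broken) = 2×337 + 8×427 + 1×D + 6×516 = 7186 + D
Σ(formed) = 8×824 + 8×450 = 10192
ΔH = Σ(broken) − Σ(formed) = (7186 + D) − (10192) = −3006 + D
Setting this equal to −2369 kJ gives D = 637 kJ/mol.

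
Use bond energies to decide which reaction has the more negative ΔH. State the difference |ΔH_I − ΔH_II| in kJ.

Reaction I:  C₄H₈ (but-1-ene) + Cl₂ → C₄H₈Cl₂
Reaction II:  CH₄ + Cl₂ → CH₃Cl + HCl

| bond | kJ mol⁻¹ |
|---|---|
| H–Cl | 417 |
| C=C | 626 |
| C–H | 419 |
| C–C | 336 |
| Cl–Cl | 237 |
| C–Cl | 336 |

Reaction I, by 48 kJ

Reaction I:
  Bonds broken (reactants):
    C–C: 2 × 336 = 672
    C–H: 8 × 419 = 3352
    C=C: 1 × 626 = 626
    Cl–Cl: 1 × 237 = 237
    Σ(broken) = 4887 kJ
  Bonds formed (products):
    C–C: 3 × 336 = 1008
    C–Cl: 2 × 336 = 672
    C–H: 8 × 419 = 3352
    Σ(formed) = 5032 kJ
  ΔH_I = 4887 − 5032 = −145 kJ
Reaction II:
  Bonds broken (reactants):
    C–H: 4 × 419 = 1676
    Cl–Cl: 1 × 237 = 237
    Σ(broken) = 1913 kJ
  Bonds formed (products):
    C–Cl: 1 × 336 = 336
    C–H: 3 × 419 = 1257
    H–Cl: 1 × 417 = 417
    Σ(formed) = 2010 kJ
  ΔH_II = 1913 − 2010 = −97 kJ
ΔH_I − ΔH_II = −48 kJ, so reaction I has the more negative ΔH; |ΔH_I − ΔH_II| = 48 kJ.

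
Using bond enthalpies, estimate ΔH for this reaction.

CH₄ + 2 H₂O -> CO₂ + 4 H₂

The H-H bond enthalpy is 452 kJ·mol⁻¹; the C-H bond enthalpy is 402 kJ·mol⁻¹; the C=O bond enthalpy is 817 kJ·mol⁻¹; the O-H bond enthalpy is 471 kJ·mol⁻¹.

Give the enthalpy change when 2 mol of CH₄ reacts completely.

ΔH = +100 kJ

Bonds broken (reactants):
  C-H: 4 × 402 = 1608
  O-H: 4 × 471 = 1884
  Σ(broken) = 3492 kJ
Bonds formed (products):
  C=O: 2 × 817 = 1634
  H-H: 4 × 452 = 1808
  Σ(formed) = 3442 kJ
ΔH = Σ(broken) − Σ(formed) = 3492 − 3442 = +50 kJ
For 2× the reaction as written: 2 × (+50) = +100 kJ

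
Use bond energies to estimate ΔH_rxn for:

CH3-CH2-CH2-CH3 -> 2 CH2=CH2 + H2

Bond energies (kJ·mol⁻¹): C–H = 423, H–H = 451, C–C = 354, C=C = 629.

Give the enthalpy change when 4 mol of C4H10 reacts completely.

ΔH = +796 kJ

Bonds broken (reactants):
  C–C: 3 × 354 = 1062
  C–H: 10 × 423 = 4230
  Σ(broken) = 5292 kJ
Bonds formed (products):
  C–H: 8 × 423 = 3384
  C=C: 2 × 629 = 1258
  H–H: 1 × 451 = 451
  Σ(formed) = 5093 kJ
ΔH = Σ(broken) − Σ(formed) = 5292 − 5093 = +199 kJ
For 4× the reaction as written: 4 × (+199) = +796 kJ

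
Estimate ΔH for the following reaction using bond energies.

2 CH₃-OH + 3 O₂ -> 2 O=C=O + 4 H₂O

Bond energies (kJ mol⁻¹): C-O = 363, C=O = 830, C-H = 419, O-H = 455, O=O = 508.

ΔH ≈ −1286 kJ

Bonds broken (reactants):
  C-H: 6 × 419 = 2514
  C-O: 2 × 363 = 726
  O-H: 2 × 455 = 910
  O=O: 3 × 508 = 1524
  Σ(broken) = 5674 kJ
Bonds formed (products):
  C=O: 4 × 830 = 3320
  O-H: 8 × 455 = 3640
  Σ(formed) = 6960 kJ
ΔH = Σ(broken) − Σ(formed) = 5674 − 6960 = −1286 kJ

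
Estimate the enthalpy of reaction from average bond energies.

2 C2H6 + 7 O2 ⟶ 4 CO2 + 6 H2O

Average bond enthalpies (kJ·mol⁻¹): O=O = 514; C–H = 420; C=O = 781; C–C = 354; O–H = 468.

Bonds broken (reactants):
  C–C: 2 × 354 = 708
  C–H: 12 × 420 = 5040
  O=O: 7 × 514 = 3598
  Σ(broken) = 9346 kJ
Bonds formed (products):
  C=O: 8 × 781 = 6248
  O–H: 12 × 468 = 5616
  Σ(formed) = 11864 kJ
ΔH = Σ(broken) − Σ(formed) = 9346 − 11864 = −2518 kJ

ΔH ≈ −2518 kJ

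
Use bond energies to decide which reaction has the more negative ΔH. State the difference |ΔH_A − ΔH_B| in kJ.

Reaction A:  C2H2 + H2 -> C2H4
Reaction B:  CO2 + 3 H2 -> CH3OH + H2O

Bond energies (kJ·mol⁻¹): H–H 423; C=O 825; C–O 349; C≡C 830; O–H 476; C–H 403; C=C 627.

Reaction A:
  Bonds broken (reactants):
    C≡C: 1 × 830 = 830
    C–H: 2 × 403 = 806
    H–H: 1 × 423 = 423
    Σ(broken) = 2059 kJ
  Bonds formed (products):
    C–H: 4 × 403 = 1612
    C=C: 1 × 627 = 627
    Σ(formed) = 2239 kJ
  ΔH_A = 2059 − 2239 = −180 kJ
Reaction B:
  Bonds broken (reactants):
    C=O: 2 × 825 = 1650
    H–H: 3 × 423 = 1269
    Σ(broken) = 2919 kJ
  Bonds formed (products):
    C–H: 3 × 403 = 1209
    C–O: 1 × 349 = 349
    O–H: 3 × 476 = 1428
    Σ(formed) = 2986 kJ
  ΔH_B = 2919 − 2986 = −67 kJ
ΔH_A − ΔH_B = −113 kJ, so reaction A has the more negative ΔH; |ΔH_A − ΔH_B| = 113 kJ.

Reaction A, by 113 kJ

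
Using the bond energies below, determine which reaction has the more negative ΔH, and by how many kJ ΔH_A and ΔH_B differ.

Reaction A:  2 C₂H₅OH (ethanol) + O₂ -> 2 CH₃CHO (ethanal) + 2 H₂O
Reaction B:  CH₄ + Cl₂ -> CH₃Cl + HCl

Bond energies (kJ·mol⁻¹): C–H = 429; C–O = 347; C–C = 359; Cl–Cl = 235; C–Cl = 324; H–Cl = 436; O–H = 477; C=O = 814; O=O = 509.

Reaction A:
  Bonds broken (reactants):
    C–C: 2 × 359 = 718
    C–H: 10 × 429 = 4290
    C–O: 2 × 347 = 694
    O–H: 2 × 477 = 954
    O=O: 1 × 509 = 509
    Σ(broken) = 7165 kJ
  Bonds formed (products):
    C–C: 2 × 359 = 718
    C–H: 8 × 429 = 3432
    C=O: 2 × 814 = 1628
    O–H: 4 × 477 = 1908
    Σ(formed) = 7686 kJ
  ΔH_A = 7165 − 7686 = −521 kJ
Reaction B:
  Bonds broken (reactants):
    C–H: 4 × 429 = 1716
    Cl–Cl: 1 × 235 = 235
    Σ(broken) = 1951 kJ
  Bonds formed (products):
    C–Cl: 1 × 324 = 324
    C–H: 3 × 429 = 1287
    H–Cl: 1 × 436 = 436
    Σ(formed) = 2047 kJ
  ΔH_B = 1951 − 2047 = −96 kJ
ΔH_A − ΔH_B = −425 kJ, so reaction A has the more negative ΔH; |ΔH_A − ΔH_B| = 425 kJ.

Reaction A, by 425 kJ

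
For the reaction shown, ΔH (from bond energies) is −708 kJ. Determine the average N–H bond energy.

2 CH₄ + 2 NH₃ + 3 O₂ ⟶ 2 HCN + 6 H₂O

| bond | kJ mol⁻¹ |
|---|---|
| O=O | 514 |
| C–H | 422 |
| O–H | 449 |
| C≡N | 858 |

Let D be the N–H bond energy.
Σ(broken) = 8×422 + 6×D + 3×514 = 4918 + 6D
Σ(formed) = 2×858 + 2×422 + 12×449 = 7948
ΔH = Σ(broken) − Σ(formed) = (4918 + 6D) − (7948) = −3030 + 6D
Setting this equal to −708 kJ gives 6D = 2322, so D = 387 kJ/mol.

D(N–H) ≈ 387 kJ/mol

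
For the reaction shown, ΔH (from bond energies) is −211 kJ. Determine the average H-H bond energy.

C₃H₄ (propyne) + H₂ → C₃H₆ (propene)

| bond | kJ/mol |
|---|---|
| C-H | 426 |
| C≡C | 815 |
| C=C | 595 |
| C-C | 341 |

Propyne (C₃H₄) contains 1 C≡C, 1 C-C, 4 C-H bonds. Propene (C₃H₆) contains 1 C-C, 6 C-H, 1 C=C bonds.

D(H-H) ≈ 421 kJ/mol

Let D be the H-H bond energy.
Σ(broken) = 1×815 + 1×341 + 4×426 + 1×D = 2860 + D
Σ(formed) = 1×341 + 6×426 + 1×595 = 3492
ΔH = Σ(broken) − Σ(formed) = (2860 + D) − (3492) = −632 + D
Setting this equal to −211 kJ gives D = 421 kJ/mol.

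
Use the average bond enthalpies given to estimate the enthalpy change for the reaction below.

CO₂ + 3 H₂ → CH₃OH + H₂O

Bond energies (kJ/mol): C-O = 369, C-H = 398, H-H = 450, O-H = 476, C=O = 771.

Bonds broken (reactants):
  C=O: 2 × 771 = 1542
  H-H: 3 × 450 = 1350
  Σ(broken) = 2892 kJ
Bonds formed (products):
  C-H: 3 × 398 = 1194
  C-O: 1 × 369 = 369
  O-H: 3 × 476 = 1428
  Σ(formed) = 2991 kJ
ΔH = Σ(broken) − Σ(formed) = 2892 − 2991 = −99 kJ

ΔH ≈ −99 kJ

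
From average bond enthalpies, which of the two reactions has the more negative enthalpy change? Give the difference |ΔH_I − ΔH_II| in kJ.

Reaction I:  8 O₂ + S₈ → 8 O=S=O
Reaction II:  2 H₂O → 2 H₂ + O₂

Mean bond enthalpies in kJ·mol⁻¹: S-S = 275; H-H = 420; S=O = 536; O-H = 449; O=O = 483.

Reaction I, by 2985 kJ

Reaction I:
  Bonds broken (reactants):
    O=O: 8 × 483 = 3864
    S-S: 8 × 275 = 2200
    Σ(broken) = 6064 kJ
  Bonds formed (products):
    S=O: 16 × 536 = 8576
    Σ(formed) = 8576 kJ
  ΔH_I = 6064 − 8576 = −2512 kJ
Reaction II:
  Bonds broken (reactants):
    O-H: 4 × 449 = 1796
    Σ(broken) = 1796 kJ
  Bonds formed (products):
    H-H: 2 × 420 = 840
    O=O: 1 × 483 = 483
    Σ(formed) = 1323 kJ
  ΔH_II = 1796 − 1323 = +473 kJ
ΔH_I − ΔH_II = −2985 kJ, so reaction I has the more negative ΔH; |ΔH_I − ΔH_II| = 2985 kJ.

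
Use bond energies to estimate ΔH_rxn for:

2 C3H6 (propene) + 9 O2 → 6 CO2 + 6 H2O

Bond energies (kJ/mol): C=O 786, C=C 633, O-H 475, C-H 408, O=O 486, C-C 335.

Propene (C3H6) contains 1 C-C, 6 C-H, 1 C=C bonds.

ΔH ≈ −3926 kJ

Bonds broken (reactants):
  C-C: 2 × 335 = 670
  C-H: 12 × 408 = 4896
  C=C: 2 × 633 = 1266
  O=O: 9 × 486 = 4374
  Σ(broken) = 11206 kJ
Bonds formed (products):
  C=O: 12 × 786 = 9432
  O-H: 12 × 475 = 5700
  Σ(formed) = 15132 kJ
ΔH = Σ(broken) − Σ(formed) = 11206 − 15132 = −3926 kJ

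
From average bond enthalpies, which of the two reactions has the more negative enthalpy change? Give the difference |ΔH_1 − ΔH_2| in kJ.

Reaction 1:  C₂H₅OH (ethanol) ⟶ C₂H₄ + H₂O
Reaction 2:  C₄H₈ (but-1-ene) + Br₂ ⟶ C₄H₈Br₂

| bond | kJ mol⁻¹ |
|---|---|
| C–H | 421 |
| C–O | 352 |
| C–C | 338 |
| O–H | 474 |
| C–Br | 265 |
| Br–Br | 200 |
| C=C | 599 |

Reaction 1:
  Bonds broken (reactants):
    C–C: 1 × 338 = 338
    C–H: 5 × 421 = 2105
    C–O: 1 × 352 = 352
    O–H: 1 × 474 = 474
    Σ(broken) = 3269 kJ
  Bonds formed (products):
    C–H: 4 × 421 = 1684
    C=C: 1 × 599 = 599
    O–H: 2 × 474 = 948
    Σ(formed) = 3231 kJ
  ΔH_1 = 3269 − 3231 = +38 kJ
Reaction 2:
  Bonds broken (reactants):
    Br–Br: 1 × 200 = 200
    C–C: 2 × 338 = 676
    C–H: 8 × 421 = 3368
    C=C: 1 × 599 = 599
    Σ(broken) = 4843 kJ
  Bonds formed (products):
    C–Br: 2 × 265 = 530
    C–C: 3 × 338 = 1014
    C–H: 8 × 421 = 3368
    Σ(formed) = 4912 kJ
  ΔH_2 = 4843 − 4912 = −69 kJ
ΔH_1 − ΔH_2 = +107 kJ, so reaction 2 has the more negative ΔH; |ΔH_1 − ΔH_2| = 107 kJ.

Reaction 2, by 107 kJ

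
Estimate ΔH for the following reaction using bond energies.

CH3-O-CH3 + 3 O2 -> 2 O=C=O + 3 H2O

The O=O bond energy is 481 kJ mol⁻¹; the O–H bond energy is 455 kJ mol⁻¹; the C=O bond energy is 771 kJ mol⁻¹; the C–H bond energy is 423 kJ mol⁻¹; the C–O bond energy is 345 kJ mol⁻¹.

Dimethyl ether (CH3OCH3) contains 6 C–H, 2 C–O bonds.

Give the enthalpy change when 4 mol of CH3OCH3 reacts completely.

Bonds broken (reactants):
  C–H: 6 × 423 = 2538
  C–O: 2 × 345 = 690
  O=O: 3 × 481 = 1443
  Σ(broken) = 4671 kJ
Bonds formed (products):
  C=O: 4 × 771 = 3084
  O–H: 6 × 455 = 2730
  Σ(formed) = 5814 kJ
ΔH = Σ(broken) − Σ(formed) = 4671 − 5814 = −1143 kJ
For 4× the reaction as written: 4 × (−1143) = −4572 kJ

ΔH = −4572 kJ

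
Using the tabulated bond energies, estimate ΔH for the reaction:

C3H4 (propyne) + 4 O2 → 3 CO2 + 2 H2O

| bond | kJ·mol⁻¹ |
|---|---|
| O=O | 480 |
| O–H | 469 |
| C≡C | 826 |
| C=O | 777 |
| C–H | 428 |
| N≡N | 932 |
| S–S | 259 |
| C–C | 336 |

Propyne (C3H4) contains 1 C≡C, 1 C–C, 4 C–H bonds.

ΔH ≈ −1744 kJ

Bonds broken (reactants):
  C≡C: 1 × 826 = 826
  C–C: 1 × 336 = 336
  C–H: 4 × 428 = 1712
  O=O: 4 × 480 = 1920
  Σ(broken) = 4794 kJ
Bonds formed (products):
  C=O: 6 × 777 = 4662
  O–H: 4 × 469 = 1876
  Σ(formed) = 6538 kJ
ΔH = Σ(broken) − Σ(formed) = 4794 − 6538 = −1744 kJ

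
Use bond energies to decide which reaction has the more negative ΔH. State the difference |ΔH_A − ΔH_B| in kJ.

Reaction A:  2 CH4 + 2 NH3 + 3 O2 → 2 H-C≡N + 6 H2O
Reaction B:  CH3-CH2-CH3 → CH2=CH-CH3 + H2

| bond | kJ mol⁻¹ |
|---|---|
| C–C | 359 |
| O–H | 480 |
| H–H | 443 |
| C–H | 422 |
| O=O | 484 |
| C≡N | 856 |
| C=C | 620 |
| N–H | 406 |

Reaction A:
  Bonds broken (reactants):
    C–H: 8 × 422 = 3376
    N–H: 6 × 406 = 2436
    O=O: 3 × 484 = 1452
    Σ(broken) = 7264 kJ
  Bonds formed (products):
    C≡N: 2 × 856 = 1712
    C–H: 2 × 422 = 844
    O–H: 12 × 480 = 5760
    Σ(formed) = 8316 kJ
  ΔH_A = 7264 − 8316 = −1052 kJ
Reaction B:
  Bonds broken (reactants):
    C–C: 2 × 359 = 718
    C–H: 8 × 422 = 3376
    Σ(broken) = 4094 kJ
  Bonds formed (products):
    C–C: 1 × 359 = 359
    C–H: 6 × 422 = 2532
    C=C: 1 × 620 = 620
    H–H: 1 × 443 = 443
    Σ(formed) = 3954 kJ
  ΔH_B = 4094 − 3954 = +140 kJ
ΔH_A − ΔH_B = −1192 kJ, so reaction A has the more negative ΔH; |ΔH_A − ΔH_B| = 1192 kJ.

Reaction A, by 1192 kJ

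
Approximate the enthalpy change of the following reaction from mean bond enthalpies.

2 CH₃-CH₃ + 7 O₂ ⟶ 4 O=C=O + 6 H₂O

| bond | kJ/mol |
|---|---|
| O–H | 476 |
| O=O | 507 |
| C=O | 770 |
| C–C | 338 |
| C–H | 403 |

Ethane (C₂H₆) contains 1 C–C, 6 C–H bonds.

Bonds broken (reactants):
  C–C: 2 × 338 = 676
  C–H: 12 × 403 = 4836
  O=O: 7 × 507 = 3549
  Σ(broken) = 9061 kJ
Bonds formed (products):
  C=O: 8 × 770 = 6160
  O–H: 12 × 476 = 5712
  Σ(formed) = 11872 kJ
ΔH = Σ(broken) − Σ(formed) = 9061 − 11872 = −2811 kJ

ΔH ≈ −2811 kJ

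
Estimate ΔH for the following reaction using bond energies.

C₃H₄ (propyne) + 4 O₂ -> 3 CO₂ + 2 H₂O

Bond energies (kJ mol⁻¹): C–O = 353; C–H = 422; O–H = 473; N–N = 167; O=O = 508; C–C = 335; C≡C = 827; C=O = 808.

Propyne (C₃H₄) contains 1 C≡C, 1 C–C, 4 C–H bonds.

ΔH ≈ −1858 kJ

Bonds broken (reactants):
  C≡C: 1 × 827 = 827
  C–C: 1 × 335 = 335
  C–H: 4 × 422 = 1688
  O=O: 4 × 508 = 2032
  Σ(broken) = 4882 kJ
Bonds formed (products):
  C=O: 6 × 808 = 4848
  O–H: 4 × 473 = 1892
  Σ(formed) = 6740 kJ
ΔH = Σ(broken) − Σ(formed) = 4882 − 6740 = −1858 kJ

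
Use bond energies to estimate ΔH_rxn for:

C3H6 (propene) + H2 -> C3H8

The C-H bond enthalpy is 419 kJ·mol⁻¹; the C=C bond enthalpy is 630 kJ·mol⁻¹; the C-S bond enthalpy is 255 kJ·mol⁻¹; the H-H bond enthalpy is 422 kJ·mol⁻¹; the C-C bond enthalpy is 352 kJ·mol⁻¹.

Bonds broken (reactants):
  C-C: 1 × 352 = 352
  C-H: 6 × 419 = 2514
  C=C: 1 × 630 = 630
  H-H: 1 × 422 = 422
  Σ(broken) = 3918 kJ
Bonds formed (products):
  C-C: 2 × 352 = 704
  C-H: 8 × 419 = 3352
  Σ(formed) = 4056 kJ
ΔH = Σ(broken) − Σ(formed) = 3918 − 4056 = −138 kJ

ΔH ≈ −138 kJ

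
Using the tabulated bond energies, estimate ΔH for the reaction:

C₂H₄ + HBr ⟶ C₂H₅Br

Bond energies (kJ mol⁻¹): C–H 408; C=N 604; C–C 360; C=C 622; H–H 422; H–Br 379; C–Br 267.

Bonds broken (reactants):
  C–H: 4 × 408 = 1632
  C=C: 1 × 622 = 622
  H–Br: 1 × 379 = 379
  Σ(broken) = 2633 kJ
Bonds formed (products):
  C–Br: 1 × 267 = 267
  C–C: 1 × 360 = 360
  C–H: 5 × 408 = 2040
  Σ(formed) = 2667 kJ
ΔH = Σ(broken) − Σ(formed) = 2633 − 2667 = −34 kJ

ΔH ≈ −34 kJ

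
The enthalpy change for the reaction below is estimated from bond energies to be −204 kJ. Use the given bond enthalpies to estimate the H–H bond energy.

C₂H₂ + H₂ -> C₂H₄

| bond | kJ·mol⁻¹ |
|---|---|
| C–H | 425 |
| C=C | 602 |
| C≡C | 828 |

Let D be the H–H bond energy.
Σ(broken) = 1×828 + 2×425 + 1×D = 1678 + D
Σ(formed) = 4×425 + 1×602 = 2302
ΔH = Σ(broken) − Σ(formed) = (1678 + D) − (2302) = −624 + D
Setting this equal to −204 kJ gives D = 420 kJ/mol.

D(H–H) ≈ 420 kJ/mol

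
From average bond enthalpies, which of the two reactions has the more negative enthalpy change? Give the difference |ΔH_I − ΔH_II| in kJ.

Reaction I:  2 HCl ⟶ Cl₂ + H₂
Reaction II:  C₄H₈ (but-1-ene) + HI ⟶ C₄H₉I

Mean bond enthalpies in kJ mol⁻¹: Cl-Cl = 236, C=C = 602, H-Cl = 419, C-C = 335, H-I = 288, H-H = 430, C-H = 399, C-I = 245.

Reaction II, by 261 kJ

Reaction I:
  Bonds broken (reactants):
    H-Cl: 2 × 419 = 838
    Σ(broken) = 838 kJ
  Bonds formed (products):
    Cl-Cl: 1 × 236 = 236
    H-H: 1 × 430 = 430
    Σ(formed) = 666 kJ
  ΔH_I = 838 − 666 = +172 kJ
Reaction II:
  Bonds broken (reactants):
    C-C: 2 × 335 = 670
    C-H: 8 × 399 = 3192
    C=C: 1 × 602 = 602
    H-I: 1 × 288 = 288
    Σ(broken) = 4752 kJ
  Bonds formed (products):
    C-C: 3 × 335 = 1005
    C-H: 9 × 399 = 3591
    C-I: 1 × 245 = 245
    Σ(formed) = 4841 kJ
  ΔH_II = 4752 − 4841 = −89 kJ
ΔH_I − ΔH_II = +261 kJ, so reaction II has the more negative ΔH; |ΔH_I − ΔH_II| = 261 kJ.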